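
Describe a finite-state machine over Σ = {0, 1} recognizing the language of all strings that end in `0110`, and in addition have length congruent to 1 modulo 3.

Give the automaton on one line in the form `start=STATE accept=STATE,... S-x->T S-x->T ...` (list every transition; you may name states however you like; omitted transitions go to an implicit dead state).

start=q0 accept=q11 q0-0->q1 q0-1->q2 q1-0->q3 q1-1->q4 q2-0->q3 q2-1->q5 q3-0->q6 q3-1->q7 q4-0->q6 q4-1->q8 q5-0->q6 q5-1->q0 q6-0->q1 q6-1->q9 q7-0->q1 q7-1->q10 q8-0->q11 q8-1->q2 q9-0->q3 q9-1->q12 q10-0->q13 q10-1->q5 q11-0->q3 q11-1->q4 q12-0->q14 q12-1->q0 q13-0->q6 q13-1->q7 q14-0->q1 q14-1->q9

Run two small machines in parallel and take their product. One (5 states) tracks how much of the suffix `0110` has currently been matched; the other (3 states) tracks the input length modulo 3. Each combined state is a pair, one component from each; accept when both components accept.
With 15 states:
          0    1  
>  q0     q1   q2 
   q1     q3   q4 
   q2     q3   q5 
   q3     q6   q7 
   q4     q6   q8 
   q5     q6   q0 
   q6     q1   q9 
   q7     q1  q10 
   q8    q11   q2 
   q9     q3  q12 
   q10   q13   q5 
 * q11    q3   q4 
   q12   q14   q0 
   q13    q6   q7 
   q14    q1   q9 
(> = start, * = accepting)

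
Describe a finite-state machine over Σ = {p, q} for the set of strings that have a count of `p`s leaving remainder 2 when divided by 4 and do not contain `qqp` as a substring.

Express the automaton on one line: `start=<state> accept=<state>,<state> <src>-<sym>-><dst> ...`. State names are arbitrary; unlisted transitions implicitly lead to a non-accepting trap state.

Handle the two conditions separately and then intersect. One (4 states) tracks the count of `p`s modulo 4; the other (4 states) tracks partial matches of the forbidden pattern `qqp`. Each combined state is a pair, one component from each; accept when both components accept.
With 16 states:
          p    q  
>  S0     S1   S2 
   S1     S3   S4 
   S2     S1   S5 
 * S3     S6   S7 
   S4     S3   S8 
   S5     S9   S5 
   S6     S0  S10 
 * S7     S6  S11 
   S8    S12   S8 
   S9    S12   S9 
   S10    S0  S13 
 * S11   S14  S11 
   S12   S14  S12 
   S13   S15  S13 
   S14   S15  S14 
   S15    S9  S15 
(> = start, * = accepting)

start=S0 accept=S3,S7,S11 S0-p->S1 S0-q->S2 S1-p->S3 S1-q->S4 S2-p->S1 S2-q->S5 S3-p->S6 S3-q->S7 S4-p->S3 S4-q->S8 S5-p->S9 S5-q->S5 S6-p->S0 S6-q->S10 S7-p->S6 S7-q->S11 S8-p->S12 S8-q->S8 S9-p->S12 S9-q->S9 S10-p->S0 S10-q->S13 S11-p->S14 S11-q->S11 S12-p->S14 S12-q->S12 S13-p->S15 S13-q->S13 S14-p->S15 S14-q->S14 S15-p->S9 S15-q->S15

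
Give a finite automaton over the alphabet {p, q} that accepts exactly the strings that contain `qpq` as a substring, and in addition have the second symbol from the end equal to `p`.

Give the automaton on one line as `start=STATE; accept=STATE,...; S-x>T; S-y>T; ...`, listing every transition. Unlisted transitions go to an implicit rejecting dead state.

Run two small machines in parallel and take their product. One (4 states) tracks whether and how much of `qpq` has been seen; the other (7 states) tracks the last 2 symbols read. Each combined state is a pair, one component from each; accept when both components accept. Minimizing collapses redundant product states.
A 7-state machine:
        p   q  
>  S0   S0  S1 
   S1   S2  S1 
   S2   S0  S3 
 * S3   S4  S5 
   S4   S6  S3 
   S5   S4  S5 
 * S6   S6  S3 
(> = start, * = accepting)

start=S0; accept=S3,S6; S0-p>S0; S0-q>S1; S1-p>S2; S1-q>S1; S2-p>S0; S2-q>S3; S3-p>S4; S3-q>S5; S4-p>S6; S4-q>S3; S5-p>S4; S5-q>S5; S6-p>S6; S6-q>S3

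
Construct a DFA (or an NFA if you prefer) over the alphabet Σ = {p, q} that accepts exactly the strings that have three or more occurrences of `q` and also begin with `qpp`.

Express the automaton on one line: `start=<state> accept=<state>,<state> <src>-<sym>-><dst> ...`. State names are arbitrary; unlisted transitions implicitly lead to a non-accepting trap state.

start=s0 accept=s10,s11 s0-p->s1 s0-q->s2 s1-p->s1 s1-q->s3 s2-p->s4 s2-q->s5 s3-p->s3 s3-q->s5 s4-p->s6 s4-q->s5 s5-p->s5 s5-q->s7 s6-p->s6 s6-q->s8 s7-p->s7 s7-q->s9 s8-p->s8 s8-q->s10 s9-p->s9 s9-q->s9 s10-p->s10 s10-q->s11 s11-p->s11 s11-q->s11

Run two small machines in parallel and take their product. The first has 5 states tracking the count of `q`s, saturating at 4; the second has 5 states tracking whether the input so far still matches the prefix `qpp`. A product state is a pair (one from each), accepting exactly when both do.
With 12 states:
          p    q  
>  s0     s1   s2 
   s1     s1   s3 
   s2     s4   s5 
   s3     s3   s5 
   s4     s6   s5 
   s5     s5   s7 
   s6     s6   s8 
   s7     s7   s9 
   s8     s8  s10 
   s9     s9   s9 
 * s10   s10  s11 
 * s11   s11  s11 
(> = start, * = accepting)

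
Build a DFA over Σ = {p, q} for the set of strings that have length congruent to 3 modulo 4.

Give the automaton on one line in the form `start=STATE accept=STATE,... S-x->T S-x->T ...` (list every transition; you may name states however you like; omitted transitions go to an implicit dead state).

Count input length modulo 4: every symbol advances one step around the cycle S0 → S1 → S2 → S3 → S0. Accept at S3.
4 states suffice.
        p   q  
>  S0   S1  S1 
   S1   S2  S2 
   S2   S3  S3 
 * S3   S0  S0 
(> = start, * = accepting)

start=S0 accept=S3 S0-p->S1 S0-q->S1 S1-p->S2 S1-q->S2 S2-p->S3 S2-q->S3 S3-p->S0 S3-q->S0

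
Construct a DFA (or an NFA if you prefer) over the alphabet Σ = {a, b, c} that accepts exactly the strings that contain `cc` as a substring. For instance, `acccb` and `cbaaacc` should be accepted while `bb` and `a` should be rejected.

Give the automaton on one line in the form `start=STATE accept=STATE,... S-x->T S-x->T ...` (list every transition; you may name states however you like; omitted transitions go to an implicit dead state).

States q0..q1 record the length of the longest prefix of `cc` that matches the current input suffix. Reaching q2 means `cc` has been seen, and we stay there forever. Accept from q2.
        a   b   c  
>  q0   q0  q0  q1 
   q1   q0  q0  q2 
 * q2   q2  q2  q2 
(> = start, * = accepting)

start=q0 accept=q2 q0-a->q0 q0-b->q0 q0-c->q1 q1-a->q0 q1-b->q0 q1-c->q2 q2-a->q2 q2-b->q2 q2-c->q2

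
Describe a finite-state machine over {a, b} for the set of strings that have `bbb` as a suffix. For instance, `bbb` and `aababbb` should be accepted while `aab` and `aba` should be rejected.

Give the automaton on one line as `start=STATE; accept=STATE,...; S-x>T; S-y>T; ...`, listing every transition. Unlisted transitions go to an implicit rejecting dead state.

Remember how much of `bbb` the current input suffix matches. State S0 means no match yet; S1 means the last symbol is `b`; S2 means the last 2 symbols are `bb`; S3 means the last 3 symbols are `bbb`. Only S3 accepts. On a mismatch, fall back to the longest proper suffix that is still a prefix of `bbb`.
With 4 states:
        a   b  
>  S0   S0  S1 
   S1   S0  S2 
   S2   S0  S3 
 * S3   S0  S3 
(> = start, * = accepting)

start=S0; accept=S3; S0-a>S0; S0-b>S1; S1-a>S0; S1-b>S2; S2-a>S0; S2-b>S3; S3-a>S0; S3-b>S3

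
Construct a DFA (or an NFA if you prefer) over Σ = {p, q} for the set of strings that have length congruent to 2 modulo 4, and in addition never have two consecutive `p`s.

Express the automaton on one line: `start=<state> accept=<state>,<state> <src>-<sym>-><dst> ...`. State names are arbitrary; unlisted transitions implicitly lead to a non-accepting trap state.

start=A accept=E,F A-p->B A-q->C B-p->D B-q->E C-p->F C-q->E D-p->D D-q->D E-p->G E-q->H F-p->D F-q->H G-p->D G-q->A H-p->I H-q->A I-p->D I-q->C

Build one automaton per condition and run them in lockstep. The first has 4 states tracking the input length modulo 4; the second has 3 states tracking partial matches of the forbidden pattern `pp`. A product state is a pair (one from each), accepting exactly when both do. After merging equivalent states the machine shrinks.
9 states suffice.
       p  q 
>  A   B  C 
   B   D  E 
   C   F  E 
   D   D  D 
 * E   G  H 
 * F   D  H 
   G   D  A 
   H   I  A 
   I   D  C 
(> = start, * = accepting)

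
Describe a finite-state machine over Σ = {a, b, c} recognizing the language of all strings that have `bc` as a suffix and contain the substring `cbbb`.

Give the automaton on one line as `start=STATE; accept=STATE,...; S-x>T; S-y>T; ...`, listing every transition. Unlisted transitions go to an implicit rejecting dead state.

start=s0; accept=s6; s0-a>s0; s0-b>s0; s0-c>s1; s1-a>s0; s1-b>s2; s1-c>s1; s2-a>s0; s2-b>s3; s2-c>s1; s3-a>s0; s3-b>s4; s3-c>s1; s4-a>s5; s4-b>s4; s4-c>s6; s5-a>s5; s5-b>s4; s5-c>s5; s6-a>s5; s6-b>s4; s6-c>s5

Run two small machines in parallel and take their product. One (3 states) tracks how much of the suffix `bc` has currently been matched; the other (5 states) tracks whether and how much of `cbbb` has been seen. Each combined state is a pair, one component from each; accept when both components accept. Equivalent product states are then merged.
With 7 states:
        a   b   c  
>  s0   s0  s0  s1 
   s1   s0  s2  s1 
   s2   s0  s3  s1 
   s3   s0  s4  s1 
   s4   s5  s4  s6 
   s5   s5  s4  s5 
 * s6   s5  s4  s5 
(> = start, * = accepting)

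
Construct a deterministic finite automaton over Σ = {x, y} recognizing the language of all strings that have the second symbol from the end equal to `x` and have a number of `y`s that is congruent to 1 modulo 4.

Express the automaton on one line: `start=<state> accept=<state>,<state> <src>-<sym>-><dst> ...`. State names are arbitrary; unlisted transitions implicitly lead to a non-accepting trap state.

start=A accept=E,H A-x->B A-y->C B-x->D B-y->E C-x->F C-y->G D-x->D D-y->E E-x->F E-y->G F-x->H F-y->I G-x->J G-y->K H-x->H H-y->I I-x->J I-y->K J-x->L J-y->M K-x->N K-y->O L-x->L L-y->M M-x->N M-y->O N-x->P N-y->Q O-x->R O-y->S P-x->P P-y->Q Q-x->R Q-y->S R-x->D R-y->E S-x->F S-y->G

Run two small machines in parallel and take their product. The first has 7 states tracking the last 2 symbols read; the second has 4 states tracking the count of `y`s modulo 4. A product state is a pair (one from each), accepting exactly when both do.
19 states suffice.
       x  y 
>  A   B  C 
   B   D  E 
   C   F  G 
   D   D  E 
 * E   F  G 
   F   H  I 
   G   J  K 
 * H   H  I 
   I   J  K 
   J   L  M 
   K   N  O 
   L   L  M 
   M   N  O 
   N   P  Q 
   O   R  S 
   P   P  Q 
   Q   R  S 
   R   D  E 
   S   F  G 
(> = start, * = accepting)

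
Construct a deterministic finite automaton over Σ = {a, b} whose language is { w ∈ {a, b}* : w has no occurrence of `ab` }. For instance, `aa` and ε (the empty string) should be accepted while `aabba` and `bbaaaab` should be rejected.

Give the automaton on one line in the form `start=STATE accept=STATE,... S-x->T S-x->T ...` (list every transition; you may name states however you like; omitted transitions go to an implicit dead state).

This is the complement of 'contains `ab`'. Use the same substring-matching states — s0 through s2 holding how much of `ab` has just been matched — but flip the accepting set: everything except the trap s2 accepts.
A 3-state machine:
        a   b  
>* s0   s1  s0 
 * s1   s1  s2 
   s2   s2  s2 
(> = start, * = accepting)

start=s0 accept=s0,s1 s0-a->s1 s0-b->s0 s1-a->s1 s1-b->s2 s2-a->s2 s2-b->s2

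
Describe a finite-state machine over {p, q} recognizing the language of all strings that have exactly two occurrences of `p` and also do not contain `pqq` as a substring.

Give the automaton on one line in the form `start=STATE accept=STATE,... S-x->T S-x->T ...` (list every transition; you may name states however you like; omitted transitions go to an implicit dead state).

start=A accept=C,F A-p->B A-q->A B-p->C B-q->D C-p->E C-q->F D-p->C D-q->E E-p->E E-q->E F-p->E F-q->E

Run two small machines in parallel and take their product. One (4 states) tracks the count of `p`s, saturating at 3; the other (4 states) tracks partial matches of the forbidden pattern `pqq`. Each combined state is a pair, one component from each; accept when both components accept. Equivalent product states are then merged.
6 states suffice.
       p  q 
>  A   B  A 
   B   C  D 
 * C   E  F 
   D   C  E 
   E   E  E 
 * F   E  E 
(> = start, * = accepting)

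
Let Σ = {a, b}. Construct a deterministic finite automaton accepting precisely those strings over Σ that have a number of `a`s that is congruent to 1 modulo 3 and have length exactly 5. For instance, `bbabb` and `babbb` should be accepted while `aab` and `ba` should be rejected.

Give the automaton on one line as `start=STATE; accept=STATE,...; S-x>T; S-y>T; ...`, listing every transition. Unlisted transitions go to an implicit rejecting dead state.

Handle the two conditions separately and then intersect. The first has 3 states tracking the count of `a`s modulo 3; the second has 7 states tracking the input length, saturating at 6. A product state is a pair (one from each), accepting exactly when both do. Equivalent product states are then merged.
          a    b  
>  S0     S1   S2 
   S1     S3   S4 
   S2     S4   S5 
   S3     S6   S7 
   S4     S7   S8 
   S5     S8   S6 
   S6     S9  S10 
   S7    S10  S11 
   S8    S11   S9 
   S9    S11  S12 
   S10   S12  S11 
   S11   S11  S11 
 * S12   S11  S11 
(> = start, * = accepting)

start=S0; accept=S12; S0-a>S1; S0-b>S2; S1-a>S3; S1-b>S4; S2-a>S4; S2-b>S5; S3-a>S6; S3-b>S7; S4-a>S7; S4-b>S8; S5-a>S8; S5-b>S6; S6-a>S9; S6-b>S10; S7-a>S10; S7-b>S11; S8-a>S11; S8-b>S9; S9-a>S11; S9-b>S12; S10-a>S12; S10-b>S11; S11-a>S11; S11-b>S11; S12-a>S11; S12-b>S11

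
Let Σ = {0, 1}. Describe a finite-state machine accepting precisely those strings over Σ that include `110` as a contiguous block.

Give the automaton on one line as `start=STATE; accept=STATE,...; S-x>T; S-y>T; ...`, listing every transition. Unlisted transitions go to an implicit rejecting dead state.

Track how much of `110` has been matched so far: state s0 is no progress, s3 is the absorbing accept state reached once `110` has occurred. Intermediate states record partial matches; on a mismatch, fall back to the longest reusable overlap.
A 4-state machine:
        0   1  
>  s0   s0  s1 
   s1   s0  s2 
   s2   s3  s2 
 * s3   s3  s3 
(> = start, * = accepting)

start=s0; accept=s3; s0-0>s0; s0-1>s1; s1-0>s0; s1-1>s2; s2-0>s3; s2-1>s2; s3-0>s3; s3-1>s3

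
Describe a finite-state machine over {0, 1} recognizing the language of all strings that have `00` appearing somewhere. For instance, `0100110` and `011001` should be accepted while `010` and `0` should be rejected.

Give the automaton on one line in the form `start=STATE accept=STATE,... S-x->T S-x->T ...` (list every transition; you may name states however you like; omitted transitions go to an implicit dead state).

start=q0 accept=q2 q0-0->q1 q0-1->q0 q1-0->q2 q1-1->q0 q2-0->q2 q2-1->q2

Track how much of `00` has been matched so far: state q0 is no progress, q2 is the absorbing accept state reached once `00` has occurred. Intermediate states record partial matches; on a mismatch, fall back to the longest reusable overlap.
        0   1  
>  q0   q1  q0 
   q1   q2  q0 
 * q2   q2  q2 
(> = start, * = accepting)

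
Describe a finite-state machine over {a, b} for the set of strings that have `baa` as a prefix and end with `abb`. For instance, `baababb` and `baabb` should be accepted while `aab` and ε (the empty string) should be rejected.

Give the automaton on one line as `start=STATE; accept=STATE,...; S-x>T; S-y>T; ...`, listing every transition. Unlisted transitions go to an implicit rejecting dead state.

start=s0; accept=s6; s0-a>s1; s0-b>s2; s1-a>s1; s1-b>s1; s2-a>s3; s2-b>s1; s3-a>s4; s3-b>s1; s4-a>s4; s4-b>s5; s5-a>s4; s5-b>s6; s6-a>s4; s6-b>s7; s7-a>s4; s7-b>s7

Run two small machines in parallel and take their product. The first has 5 states tracking whether the input so far still matches the prefix `baa`; the second has 4 states tracking how much of the suffix `abb` has currently been matched. A product state is a pair (one from each), accepting exactly when both do. Equivalent product states are then merged.
With 8 states:
        a   b  
>  s0   s1  s2 
   s1   s1  s1 
   s2   s3  s1 
   s3   s4  s1 
   s4   s4  s5 
   s5   s4  s6 
 * s6   s4  s7 
   s7   s4  s7 
(> = start, * = accepting)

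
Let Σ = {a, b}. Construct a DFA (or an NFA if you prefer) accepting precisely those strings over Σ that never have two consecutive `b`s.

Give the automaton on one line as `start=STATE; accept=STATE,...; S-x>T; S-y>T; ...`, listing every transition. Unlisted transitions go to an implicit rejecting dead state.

Track partial matches of the forbidden pattern `bb`. State q2 is a dead state reached once `bb` has occurred; every other state accepts. q0 means no part of `bb` is currently matched.
With 3 states:
        a   b  
>* q0   q0  q1 
 * q1   q0  q2 
   q2   q2  q2 
(> = start, * = accepting)

start=q0; accept=q0,q1; q0-a>q0; q0-b>q1; q1-a>q0; q1-b>q2; q2-a>q2; q2-b>q2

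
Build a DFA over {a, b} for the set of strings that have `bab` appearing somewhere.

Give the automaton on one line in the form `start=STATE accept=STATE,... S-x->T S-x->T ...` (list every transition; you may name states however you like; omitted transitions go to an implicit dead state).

Track how much of `bab` has been matched so far: state q0 is no progress, q3 is the absorbing accept state reached once `bab` has occurred. Intermediate states record partial matches; on a mismatch, fall back to the longest reusable overlap.
        a   b  
>  q0   q0  q1 
   q1   q2  q1 
   q2   q0  q3 
 * q3   q3  q3 
(> = start, * = accepting)

start=q0 accept=q3 q0-a->q0 q0-b->q1 q1-a->q2 q1-b->q1 q2-a->q0 q2-b->q3 q3-a->q3 q3-b->q3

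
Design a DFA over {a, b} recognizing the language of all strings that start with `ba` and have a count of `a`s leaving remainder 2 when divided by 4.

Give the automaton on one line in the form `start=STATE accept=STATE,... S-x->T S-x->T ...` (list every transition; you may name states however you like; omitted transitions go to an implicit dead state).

start=S0 accept=S7 S0-a->S1 S0-b->S2 S1-a->S3 S1-b->S1 S2-a->S4 S2-b->S5 S3-a->S6 S3-b->S3 S4-a->S7 S4-b->S4 S5-a->S1 S5-b->S5 S6-a->S5 S6-b->S6 S7-a->S8 S7-b->S7 S8-a->S9 S8-b->S8 S9-a->S4 S9-b->S9

Run two small machines in parallel and take their product. The first has 4 states tracking whether the input so far still matches the prefix `ba`; the second has 4 states tracking the count of `a`s modulo 4. A product state is a pair (one from each), accepting exactly when both do.
        a   b  
>  S0   S1  S2 
   S1   S3  S1 
   S2   S4  S5 
   S3   S6  S3 
   S4   S7  S4 
   S5   S1  S5 
   S6   S5  S6 
 * S7   S8  S7 
   S8   S9  S8 
   S9   S4  S9 
(> = start, * = accepting)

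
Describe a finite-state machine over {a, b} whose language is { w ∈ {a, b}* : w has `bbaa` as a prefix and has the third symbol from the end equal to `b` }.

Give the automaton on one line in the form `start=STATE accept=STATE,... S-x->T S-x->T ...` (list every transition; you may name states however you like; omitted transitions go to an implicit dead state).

Run two small machines in parallel and take their product. One (6 states) tracks whether the input so far still matches the prefix `bbaa`; the other (15 states) tracks the last 3 symbols read. Each combined state is a pair, one component from each; accept when both components accept. Minimizing collapses redundant product states.
          a    b  
>  s0     s1   s2 
   s1     s1   s1 
   s2     s1   s3 
   s3     s4   s1 
   s4     s5   s1 
 * s5     s6   s7 
   s6     s6   s7 
   s7     s8   s9 
   s8     s5  s10 
   s9    s11  s12 
 * s10    s8   s9 
 * s11    s5  s10 
 * s12   s11  s12 
(> = start, * = accepting)

start=s0 accept=s5,s10,s11,s12 s0-a->s1 s0-b->s2 s1-a->s1 s1-b->s1 s2-a->s1 s2-b->s3 s3-a->s4 s3-b->s1 s4-a->s5 s4-b->s1 s5-a->s6 s5-b->s7 s6-a->s6 s6-b->s7 s7-a->s8 s7-b->s9 s8-a->s5 s8-b->s10 s9-a->s11 s9-b->s12 s10-a->s8 s10-b->s9 s11-a->s5 s11-b->s10 s12-a->s11 s12-b->s12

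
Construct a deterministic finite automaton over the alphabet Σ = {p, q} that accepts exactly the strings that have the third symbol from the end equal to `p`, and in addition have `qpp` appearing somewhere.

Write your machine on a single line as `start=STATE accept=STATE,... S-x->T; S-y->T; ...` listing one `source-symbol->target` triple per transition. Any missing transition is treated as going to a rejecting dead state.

Run two small machines in parallel and take their product. The first has 15 states tracking the last 3 symbols read; the second has 4 states tracking whether and how much of `qpp` has been seen. A product state is a pair (one from each), accepting exactly when both do. Minimizing collapses redundant product states.
          p    q  
>  S0     S0   S1 
   S1     S2   S1 
   S2     S3   S1 
   S3     S4   S5 
 * S4     S4   S5 
 * S5     S6   S7 
 * S6     S3   S8 
 * S7     S9  S10 
   S8     S6   S7 
   S9     S3   S8 
   S10    S9  S10 
(> = start, * = accepting)

start=S0; accept=S4,S5,S6,S7; S0-p->S0; S0-q->S1; S1-p->S2; S1-q->S1; S2-p->S3; S2-q->S1; S3-p->S4; S3-q->S5; S4-p->S4; S4-q->S5; S5-p->S6; S5-q->S7; S6-p->S3; S6-q->S8; S7-p->S9; S7-q->S10; S8-p->S6; S8-q->S7; S9-p->S3; S9-q->S8; S10-p->S9; S10-q->S10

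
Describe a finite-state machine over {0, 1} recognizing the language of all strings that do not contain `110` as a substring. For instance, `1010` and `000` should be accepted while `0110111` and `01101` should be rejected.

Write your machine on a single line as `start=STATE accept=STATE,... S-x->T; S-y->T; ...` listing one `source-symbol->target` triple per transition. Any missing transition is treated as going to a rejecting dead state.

start=A; accept=A,B,C; A-0->A; A-1->B; B-0->A; B-1->C; C-0->D; C-1->C; D-0->D; D-1->D

Track partial matches of the forbidden pattern `110`. State D is a dead state reached once `110` has occurred; every other state accepts. A means no part of `110` is currently matched.
With 4 states:
       0  1 
>* A   A  B 
 * B   A  C 
 * C   D  C 
   D   D  D 
(> = start, * = accepting)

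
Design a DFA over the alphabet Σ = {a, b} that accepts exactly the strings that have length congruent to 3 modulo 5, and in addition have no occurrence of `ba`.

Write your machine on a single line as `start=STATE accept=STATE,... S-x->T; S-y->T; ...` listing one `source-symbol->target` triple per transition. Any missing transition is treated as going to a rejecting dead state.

Handle the two conditions separately and then intersect. The first has 5 states tracking the input length modulo 5; the second has 3 states tracking partial matches of the forbidden pattern `ba`. A product state is a pair (one from each), accepting exactly when both do. After merging equivalent states the machine shrinks.
          a    b  
>  q0     q1   q2 
   q1     q3   q4 
   q2     q5   q4 
   q3     q6   q7 
   q4     q5   q7 
   q5     q5   q5 
 * q6     q8   q9 
 * q7     q5   q9 
   q8     q0  q10 
   q9     q5  q10 
   q10    q5   q2 
(> = start, * = accepting)

start=q0; accept=q6,q7; q0-a->q1; q0-b->q2; q1-a->q3; q1-b->q4; q2-a->q5; q2-b->q4; q3-a->q6; q3-b->q7; q4-a->q5; q4-b->q7; q5-a->q5; q5-b->q5; q6-a->q8; q6-b->q9; q7-a->q5; q7-b->q9; q8-a->q0; q8-b->q10; q9-a->q5; q9-b->q10; q10-a->q5; q10-b->q2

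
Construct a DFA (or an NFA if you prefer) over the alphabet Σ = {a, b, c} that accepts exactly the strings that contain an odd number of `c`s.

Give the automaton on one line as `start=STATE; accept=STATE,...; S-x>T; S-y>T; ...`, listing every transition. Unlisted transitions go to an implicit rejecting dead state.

The only thing that matters is how many `c`s have appeared, reduced mod 2. Use one state per residue: q0 for 0, …, q1 for 1. Reading `c` moves to the next residue; anything else stays put. q1 is accepting.
With 2 states:
        a   b   c  
>  q0   q0  q0  q1 
 * q1   q1  q1  q0 
(> = start, * = accepting)

start=q0; accept=q1; q0-a>q0; q0-b>q0; q0-c>q1; q1-a>q1; q1-b>q1; q1-c>q0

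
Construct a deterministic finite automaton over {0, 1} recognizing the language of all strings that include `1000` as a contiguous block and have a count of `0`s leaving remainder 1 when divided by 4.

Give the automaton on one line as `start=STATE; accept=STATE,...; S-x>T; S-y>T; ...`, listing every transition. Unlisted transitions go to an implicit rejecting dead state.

start=A; accept=S; A-0>B; A-1>C; B-0>D; B-1>E; C-0>F; C-1>C; D-0>G; D-1>H; E-0>I; E-1>E; F-0>J; F-1>E; G-0>A; G-1>K; H-0>L; H-1>H; I-0>M; I-1>H; J-0>N; J-1>H; K-0>O; K-1>K; L-0>P; L-1>K; M-0>Q; M-1>K; N-0>Q; N-1>N; O-0>R; O-1>C; P-0>S; P-1>C; Q-0>S; Q-1>Q; R-0>T; R-1>E; S-0>T; S-1>S; T-0>N; T-1>T

Build one automaton per condition and run them in lockstep. The first has 5 states tracking whether and how much of `1000` has been seen; the second has 4 states tracking the count of `0`s modulo 4. A product state is a pair (one from each), accepting exactly when both do.
20 states suffice.
       0  1 
>  A   B  C 
   B   D  E 
   C   F  C 
   D   G  H 
   E   I  E 
   F   J  E 
   G   A  K 
   H   L  H 
   I   M  H 
   J   N  H 
   K   O  K 
   L   P  K 
   M   Q  K 
   N   Q  N 
   O   R  C 
   P   S  C 
   Q   S  Q 
   R   T  E 
 * S   T  S 
   T   N  T 
(> = start, * = accepting)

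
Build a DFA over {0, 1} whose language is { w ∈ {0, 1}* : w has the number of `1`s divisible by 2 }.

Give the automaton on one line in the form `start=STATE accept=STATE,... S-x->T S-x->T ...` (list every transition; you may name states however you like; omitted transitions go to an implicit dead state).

The only thing that matters is how many `1`s have appeared, reduced mod 2. Use one state per residue: q0 for 0, …, q1 for 1. Reading `1` moves to the next residue; anything else stays put. q0 is accepting.
A 2-state machine:
        0   1  
>* q0   q0  q1 
   q1   q1  q0 
(> = start, * = accepting)

start=q0 accept=q0 q0-0->q0 q0-1->q1 q1-0->q1 q1-1->q0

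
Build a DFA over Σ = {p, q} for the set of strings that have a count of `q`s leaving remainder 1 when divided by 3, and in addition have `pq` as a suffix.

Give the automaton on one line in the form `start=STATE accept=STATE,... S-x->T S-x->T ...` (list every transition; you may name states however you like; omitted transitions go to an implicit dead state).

start=s0 accept=s3 s0-p->s1 s0-q->s2 s1-p->s1 s1-q->s3 s2-p->s2 s2-q->s4 s3-p->s2 s3-q->s4 s4-p->s4 s4-q->s0

Build one automaton per condition and run them in lockstep. One (3 states) tracks the count of `q`s modulo 3; the other (3 states) tracks how much of the suffix `pq` has currently been matched. Each combined state is a pair, one component from each; accept when both components accept. After merging equivalent states the machine shrinks.
5 states suffice.
        p   q  
>  s0   s1  s2 
   s1   s1  s3 
   s2   s2  s4 
 * s3   s2  s4 
   s4   s4  s0 
(> = start, * = accepting)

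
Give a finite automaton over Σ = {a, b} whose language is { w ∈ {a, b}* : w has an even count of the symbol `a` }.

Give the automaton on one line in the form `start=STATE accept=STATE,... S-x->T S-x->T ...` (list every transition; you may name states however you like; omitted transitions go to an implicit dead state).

The only thing that matters is how many `a`s have appeared, reduced mod 2. Use one state per residue: q0 for 0, …, q1 for 1. Reading `a` moves to the next residue; anything else stays put. q0 is accepting.
2 states suffice.
        a   b  
>* q0   q1  q0 
   q1   q0  q1 
(> = start, * = accepting)

start=q0 accept=q0 q0-a->q1 q0-b->q0 q1-a->q0 q1-b->q1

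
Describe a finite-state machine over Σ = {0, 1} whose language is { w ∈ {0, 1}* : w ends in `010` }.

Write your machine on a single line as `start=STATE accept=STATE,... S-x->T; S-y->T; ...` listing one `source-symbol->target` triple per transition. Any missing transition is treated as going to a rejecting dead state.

start=A; accept=D; A-0->B; A-1->A; B-0->B; B-1->C; C-0->D; C-1->A; D-0->B; D-1->C

Let each state record the length of the longest suffix of the input read so far that is also a prefix of `010`. B means the last symbol is `0`; C means the last 2 symbols are `01`; D means the last 3 symbols are `010`. Accept only at D, where the string currently ends in `010`.
A 4-state machine:
       0  1 
>  A   B  A 
   B   B  C 
   C   D  A 
 * D   B  C 
(> = start, * = accepting)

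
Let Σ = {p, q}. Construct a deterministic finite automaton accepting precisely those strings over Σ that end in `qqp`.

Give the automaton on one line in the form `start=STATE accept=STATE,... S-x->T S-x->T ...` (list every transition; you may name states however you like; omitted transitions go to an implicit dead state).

Remember how much of `qqp` the current input suffix matches. State S0 means no match yet; S1 means the last symbol is `q`; S2 means the last 2 symbols are `qq`; S3 means the last 3 symbols are `qqp`. Only S3 accepts. On a mismatch, fall back to the longest proper suffix that is still a prefix of `qqp`.
With 4 states:
        p   q  
>  S0   S0  S1 
   S1   S0  S2 
   S2   S3  S2 
 * S3   S0  S1 
(> = start, * = accepting)

start=S0 accept=S3 S0-p->S0 S0-q->S1 S1-p->S0 S1-q->S2 S2-p->S3 S2-q->S2 S3-p->S0 S3-q->S1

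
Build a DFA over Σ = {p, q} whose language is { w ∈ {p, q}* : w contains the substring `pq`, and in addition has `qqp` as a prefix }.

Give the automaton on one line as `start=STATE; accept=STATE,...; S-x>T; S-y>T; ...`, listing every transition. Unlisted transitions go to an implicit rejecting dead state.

Run two small machines in parallel and take their product. The first has 3 states tracking whether and how much of `pq` has been seen; the second has 5 states tracking whether the input so far still matches the prefix `qqp`. A product state is a pair (one from each), accepting exactly when both do.
8 states suffice.
        p   q  
>  S0   S1  S2 
   S1   S1  S3 
   S2   S1  S4 
   S3   S3  S3 
   S4   S5  S6 
   S5   S5  S7 
   S6   S1  S6 
 * S7   S7  S7 
(> = start, * = accepting)

start=S0; accept=S7; S0-p>S1; S0-q>S2; S1-p>S1; S1-q>S3; S2-p>S1; S2-q>S4; S3-p>S3; S3-q>S3; S4-p>S5; S4-q>S6; S5-p>S5; S5-q>S7; S6-p>S1; S6-q>S6; S7-p>S7; S7-q>S7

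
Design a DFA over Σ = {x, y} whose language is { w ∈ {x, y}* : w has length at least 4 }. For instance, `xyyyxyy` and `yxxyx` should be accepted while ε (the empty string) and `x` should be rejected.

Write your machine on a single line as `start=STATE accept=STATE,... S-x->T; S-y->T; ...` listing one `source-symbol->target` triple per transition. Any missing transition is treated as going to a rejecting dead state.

start=A; accept=E,F; A-x->B; A-y->B; B-x->C; B-y->C; C-x->D; C-y->D; D-x->E; D-y->E; E-x->F; E-y->F; F-x->F; F-y->F

Count input length up to 5: every symbol moves from A toward F, which means 'more than 4' and absorbs. Accept from {E, F}.
       x  y 
>  A   B  B 
   B   C  C 
   C   D  D 
   D   E  E 
 * E   F  F 
 * F   F  F 
(> = start, * = accepting)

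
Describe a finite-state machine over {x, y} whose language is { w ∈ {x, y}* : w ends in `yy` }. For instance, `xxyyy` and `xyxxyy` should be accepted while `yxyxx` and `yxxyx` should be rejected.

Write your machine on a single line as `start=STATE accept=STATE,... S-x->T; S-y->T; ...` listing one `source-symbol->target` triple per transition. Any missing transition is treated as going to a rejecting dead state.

start=A; accept=C; A-x->A; A-y->B; B-x->A; B-y->C; C-x->A; C-y->C

Let each state record the length of the longest suffix of the input read so far that is also a prefix of `yy`. B means the last symbol is `y`; C means the last 2 symbols are `yy`. Accept only at C, where the string currently ends in `yy`.
3 states suffice.
       x  y 
>  A   A  B 
   B   A  C 
 * C   A  C 
(> = start, * = accepting)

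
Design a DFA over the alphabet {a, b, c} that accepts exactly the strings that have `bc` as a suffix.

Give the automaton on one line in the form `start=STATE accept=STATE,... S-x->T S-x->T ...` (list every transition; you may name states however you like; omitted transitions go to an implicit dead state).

Let each state record the length of the longest suffix of the input read so far that is also a prefix of `bc`. q1 means the last symbol is `b`; q2 means the last 2 symbols are `bc`. Accept only at q2, where the string currently ends in `bc`.
With 3 states:
        a   b   c  
>  q0   q0  q1  q0 
   q1   q0  q1  q2 
 * q2   q0  q1  q0 
(> = start, * = accepting)

start=q0 accept=q2 q0-a->q0 q0-b->q1 q0-c->q0 q1-a->q0 q1-b->q1 q1-c->q2 q2-a->q0 q2-b->q1 q2-c->q0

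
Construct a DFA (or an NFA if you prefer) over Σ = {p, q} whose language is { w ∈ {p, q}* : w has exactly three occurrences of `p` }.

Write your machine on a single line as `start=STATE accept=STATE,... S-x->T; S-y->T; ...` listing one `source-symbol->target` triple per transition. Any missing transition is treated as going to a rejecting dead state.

start=A; accept=D; A-p->B; A-q->A; B-p->C; B-q->B; C-p->D; C-q->C; D-p->E; D-q->D; E-p->E; E-q->E

Only the number of `p`s matters, and only up to 4. Make a chain A → B → C → D → E advanced by each `p` (with E absorbing); every other symbol self-loops. The accepting set is {D}.
       p  q 
>  A   B  A 
   B   C  B 
   C   D  C 
 * D   E  D 
   E   E  E 
(> = start, * = accepting)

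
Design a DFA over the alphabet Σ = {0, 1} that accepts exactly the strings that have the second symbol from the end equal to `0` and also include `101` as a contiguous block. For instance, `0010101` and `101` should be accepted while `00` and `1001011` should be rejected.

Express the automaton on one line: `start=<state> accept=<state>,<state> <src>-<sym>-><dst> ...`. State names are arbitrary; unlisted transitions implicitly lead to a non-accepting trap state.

Run two small machines in parallel and take their product. The first has 7 states tracking the last 2 symbols read; the second has 4 states tracking whether and how much of `101` has been seen. A product state is a pair (one from each), accepting exactly when both do. Minimizing collapses redundant product states.
        0   1  
>  q0   q0  q1 
   q1   q2  q1 
   q2   q0  q3 
 * q3   q4  q5 
   q4   q6  q3 
   q5   q4  q5 
 * q6   q6  q3 
(> = start, * = accepting)

start=q0 accept=q3,q6 q0-0->q0 q0-1->q1 q1-0->q2 q1-1->q1 q2-0->q0 q2-1->q3 q3-0->q4 q3-1->q5 q4-0->q6 q4-1->q3 q5-0->q4 q5-1->q5 q6-0->q6 q6-1->q3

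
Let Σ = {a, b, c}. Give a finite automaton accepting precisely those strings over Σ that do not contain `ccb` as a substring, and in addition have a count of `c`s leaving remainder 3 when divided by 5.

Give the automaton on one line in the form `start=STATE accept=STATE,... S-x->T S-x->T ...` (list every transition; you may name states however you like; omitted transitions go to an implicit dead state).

Run two small machines in parallel and take their product. The first has 4 states tracking partial matches of the forbidden pattern `ccb`; the second has 5 states tracking the count of `c`s modulo 5. A product state is a pair (one from each), accepting exactly when both do. After merging equivalent states the machine shrinks.
A 16-state machine:
          a    b    c  
>  S0     S0   S0   S1 
   S1     S2   S2   S3 
   S2     S2   S2   S4 
   S3     S5   S6   S7 
   S4     S5   S5   S7 
   S5     S5   S5   S8 
   S6     S6   S6   S6 
 * S7     S9   S6  S10 
 * S8     S9   S9  S10 
 * S9     S9   S9  S11 
   S10   S12   S6  S13 
   S11   S12  S12  S13 
   S12   S12  S12  S14 
   S13    S0   S6  S15 
   S14    S0   S0  S15 
   S15    S2   S6   S3 
(> = start, * = accepting)

start=S0 accept=S7,S8,S9 S0-a->S0 S0-b->S0 S0-c->S1 S1-a->S2 S1-b->S2 S1-c->S3 S2-a->S2 S2-b->S2 S2-c->S4 S3-a->S5 S3-b->S6 S3-c->S7 S4-a->S5 S4-b->S5 S4-c->S7 S5-a->S5 S5-b->S5 S5-c->S8 S6-a->S6 S6-b->S6 S6-c->S6 S7-a->S9 S7-b->S6 S7-c->S10 S8-a->S9 S8-b->S9 S8-c->S10 S9-a->S9 S9-b->S9 S9-c->S11 S10-a->S12 S10-b->S6 S10-c->S13 S11-a->S12 S11-b->S12 S11-c->S13 S12-a->S12 S12-b->S12 S12-c->S14 S13-a->S0 S13-b->S6 S13-c->S15 S14-a->S0 S14-b->S0 S14-c->S15 S15-a->S2 S15-b->S6 S15-c->S3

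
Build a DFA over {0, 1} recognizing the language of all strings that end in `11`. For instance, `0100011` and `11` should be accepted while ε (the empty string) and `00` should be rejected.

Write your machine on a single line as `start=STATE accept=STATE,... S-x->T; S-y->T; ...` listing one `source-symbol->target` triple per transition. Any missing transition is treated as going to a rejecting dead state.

Remember how much of `11` the current input suffix matches. State S0 means no match yet; S1 means the last symbol is `1`; S2 means the last 2 symbols are `11`. Only S2 accepts. On a mismatch, fall back to the longest proper suffix that is still a prefix of `11`.
A 3-state machine:
        0   1  
>  S0   S0  S1 
   S1   S0  S2 
 * S2   S0  S2 
(> = start, * = accepting)

start=S0; accept=S2; S0-0->S0; S0-1->S1; S1-0->S0; S1-1->S2; S2-0->S0; S2-1->S2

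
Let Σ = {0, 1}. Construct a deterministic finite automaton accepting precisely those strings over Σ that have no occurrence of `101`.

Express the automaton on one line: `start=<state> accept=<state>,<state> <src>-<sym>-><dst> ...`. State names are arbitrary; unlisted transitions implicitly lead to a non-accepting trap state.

This is the complement of 'contains `101`'. Use the same substring-matching states — q0 through q3 holding how much of `101` has just been matched — but flip the accepting set: everything except the trap q3 accepts.
A 4-state machine:
        0   1  
>* q0   q0  q1 
 * q1   q2  q1 
 * q2   q0  q3 
   q3   q3  q3 
(> = start, * = accepting)

start=q0 accept=q0,q1,q2 q0-0->q0 q0-1->q1 q1-0->q2 q1-1->q1 q2-0->q0 q2-1->q3 q3-0->q3 q3-1->q3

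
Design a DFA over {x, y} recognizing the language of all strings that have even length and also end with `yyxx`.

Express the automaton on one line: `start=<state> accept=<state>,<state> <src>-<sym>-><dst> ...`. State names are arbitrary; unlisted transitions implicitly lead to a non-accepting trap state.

Run two small machines in parallel and take their product. One (2 states) tracks the input length modulo 2; the other (5 states) tracks how much of the suffix `yyxx` has currently been matched. Each combined state is a pair, one component from each; accept when both components accept. After merging equivalent states the machine shrinks.
A 6-state machine:
        x   y  
>  q0   q1  q2 
   q1   q0  q0 
   q2   q0  q3 
   q3   q4  q2 
   q4   q5  q0 
 * q5   q1  q2 
(> = start, * = accepting)

start=q0 accept=q5 q0-x->q1 q0-y->q2 q1-x->q0 q1-y->q0 q2-x->q0 q2-y->q3 q3-x->q4 q3-y->q2 q4-x->q5 q4-y->q0 q5-x->q1 q5-y->q2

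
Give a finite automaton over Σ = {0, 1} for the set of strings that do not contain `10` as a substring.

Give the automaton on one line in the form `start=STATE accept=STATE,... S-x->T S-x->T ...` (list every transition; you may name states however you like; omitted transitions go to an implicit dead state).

This is the complement of 'contains `10`'. Use the same substring-matching states — q0 through q2 holding how much of `10` has just been matched — but flip the accepting set: everything except the trap q2 accepts.
        0   1  
>* q0   q0  q1 
 * q1   q2  q1 
   q2   q2  q2 
(> = start, * = accepting)

start=q0 accept=q0,q1 q0-0->q0 q0-1->q1 q1-0->q2 q1-1->q1 q2-0->q2 q2-1->q2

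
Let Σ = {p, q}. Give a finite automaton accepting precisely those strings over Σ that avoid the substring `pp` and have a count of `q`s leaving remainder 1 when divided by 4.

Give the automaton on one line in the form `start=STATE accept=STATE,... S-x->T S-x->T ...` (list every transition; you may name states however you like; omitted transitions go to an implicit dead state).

Handle the two conditions separately and then intersect. The first has 3 states tracking partial matches of the forbidden pattern `pp`; the second has 4 states tracking the count of `q`s modulo 4. A product state is a pair (one from each), accepting exactly when both do. After merging equivalent states the machine shrinks.
       p  q 
>  A   B  C 
   B   D  C 
 * C   E  F 
   D   D  D 
 * E   D  F 
   F   G  H 
   G   D  H 
   H   I  A 
   I   D  A 
(> = start, * = accepting)

start=A accept=C,E A-p->B A-q->C B-p->D B-q->C C-p->E C-q->F D-p->D D-q->D E-p->D E-q->F F-p->G F-q->H G-p->D G-q->H H-p->I H-q->A I-p->D I-q->A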